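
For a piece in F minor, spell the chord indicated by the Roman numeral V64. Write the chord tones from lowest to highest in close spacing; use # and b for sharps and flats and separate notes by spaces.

G C E

In F minor, the fifth degree is C. The dominant is major (leading tone raised), so V is a major triad.
That chord is spelled C-E-G.
The figured bass 64 indicates second inversion, placing the fifth (G) in the bass: G-C-E.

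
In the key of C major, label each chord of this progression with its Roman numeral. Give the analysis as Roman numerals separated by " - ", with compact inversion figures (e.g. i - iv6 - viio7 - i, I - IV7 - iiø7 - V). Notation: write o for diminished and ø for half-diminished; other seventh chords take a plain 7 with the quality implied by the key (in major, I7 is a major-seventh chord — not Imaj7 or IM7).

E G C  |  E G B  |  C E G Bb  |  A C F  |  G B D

E-G-C has root C, degree 1 in C major, so I6.
E-G-B has root E, degree 3 in C major, so iii.
C-E-G-Bb: a dominant seventh chord on C, the applied dominant of IV → V7/IV.
A-C-F: root F is the subdominant; major triad there is IV6.
G-B-D: major triad on G = scale degree 5 → V.

I6 - iii - V7/IV - IV6 - V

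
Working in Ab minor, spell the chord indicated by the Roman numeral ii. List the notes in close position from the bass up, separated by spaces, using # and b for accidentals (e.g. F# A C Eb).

ii is the minor supertonic, borrowed from the parallel major (the Dorian ii). In Ab minor that root is Bb.
So the chord is Bb-Db-F.

Bb Db F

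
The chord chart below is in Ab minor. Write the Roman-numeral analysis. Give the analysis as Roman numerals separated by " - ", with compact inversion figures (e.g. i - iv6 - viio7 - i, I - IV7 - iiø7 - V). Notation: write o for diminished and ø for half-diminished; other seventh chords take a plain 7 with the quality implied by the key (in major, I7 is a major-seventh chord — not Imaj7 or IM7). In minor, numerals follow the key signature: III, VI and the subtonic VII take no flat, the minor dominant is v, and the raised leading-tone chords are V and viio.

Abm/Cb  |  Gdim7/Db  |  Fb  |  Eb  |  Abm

i6 - viio43 - VI - V - i

Abm/Cb: minor triad on Ab = scale degree 1 → i6.
Gdim7/Db: fully diminished seventh chord on G = scale degree 7 → viio43.
Fb: root Fb is the submediant; major triad there is VI.
Eb: major triad on Eb = scale degree 5 → V.
Abm has root Ab, degree 1 in Ab minor, so i.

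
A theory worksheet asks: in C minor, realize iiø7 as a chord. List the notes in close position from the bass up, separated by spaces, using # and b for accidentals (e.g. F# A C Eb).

The numeral's case and figure indicate a half-diminished seventh chord. In C minor its root, the supertonic, is D.
That chord is spelled D-F-Ab-C.

D F Ab C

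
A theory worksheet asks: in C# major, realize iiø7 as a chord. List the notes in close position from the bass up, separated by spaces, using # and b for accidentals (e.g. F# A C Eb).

iiø7 is the half-diminished supertonic seventh, borrowed from the parallel minor. In C# major that root is D#.
So the chord is D#-F#-A-C#, a half-diminished seventh chord.

D# F# A C#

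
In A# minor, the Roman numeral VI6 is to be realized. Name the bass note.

VI in A# minor has root F#; the chord is F#-A#-C#.
The figure 6 means first inversion — the third is in the bass.

A#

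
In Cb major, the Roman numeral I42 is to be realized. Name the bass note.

I in Cb major has root Cb; the chord is Cb-Eb-Gb-Bb.
The figure 42 means third inversion — the seventh is in the bass.

Bb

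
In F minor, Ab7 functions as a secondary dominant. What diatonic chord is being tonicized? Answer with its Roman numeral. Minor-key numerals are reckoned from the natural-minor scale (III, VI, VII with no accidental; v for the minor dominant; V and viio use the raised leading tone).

VI

The chord is a dominant seventh chord on Ab.
A dominant resolves down a perfect fifth: Ab → Db. In F minor, Db is scale degree 6, i.e. VI.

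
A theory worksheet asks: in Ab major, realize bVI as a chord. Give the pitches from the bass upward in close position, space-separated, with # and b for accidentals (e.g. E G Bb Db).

bVI is a major triad on the lowered sixth degree, borrowed from the parallel minor. In Ab major that root is Fb.
So the chord is Fb-Ab-Cb.

Fb Ab Cb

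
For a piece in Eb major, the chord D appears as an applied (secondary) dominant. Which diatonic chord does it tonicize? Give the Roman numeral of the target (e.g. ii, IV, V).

iii

The chord is a major triad on D.
A dominant resolves down a perfect fifth: D → G. In Eb major, G is scale degree 3, i.e. iii.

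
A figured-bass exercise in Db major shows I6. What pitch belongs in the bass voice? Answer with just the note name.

I in Db major has root Db; the chord is Db-F-Ab.
The figure 6 means first inversion — the third is in the bass.

F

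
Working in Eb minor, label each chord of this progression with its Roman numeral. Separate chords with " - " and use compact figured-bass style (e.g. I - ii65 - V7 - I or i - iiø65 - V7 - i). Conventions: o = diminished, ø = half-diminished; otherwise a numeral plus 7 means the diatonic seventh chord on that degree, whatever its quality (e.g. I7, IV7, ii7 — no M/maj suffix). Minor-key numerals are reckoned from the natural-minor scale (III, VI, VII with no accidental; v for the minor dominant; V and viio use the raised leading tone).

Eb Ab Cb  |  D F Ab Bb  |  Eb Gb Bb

iv64 - V65 - i

Eb-Ab-Cb: minor triad on Ab = scale degree 4 → iv64.
D-F-Ab-Bb: dominant seventh chord on Bb = scale degree 5 → V65.
Eb-Gb-Bb: minor triad on Eb = scale degree 1 → i.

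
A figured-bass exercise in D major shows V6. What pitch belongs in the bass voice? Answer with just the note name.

C#

V in D major has root A; the chord is A-C#-E.
The figure 6 means first inversion — the third is in the bass.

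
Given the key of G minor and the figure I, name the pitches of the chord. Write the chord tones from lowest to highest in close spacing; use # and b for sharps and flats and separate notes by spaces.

I is the major tonic (Picardy third), borrowed from the parallel major. In G minor that root is G.
So the chord is G-B-D, a major triad.

G B D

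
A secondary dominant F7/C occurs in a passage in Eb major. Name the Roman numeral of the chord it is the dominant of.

The chord is a dominant seventh chord on F.
A dominant resolves down a perfect fifth: F → Bb. In Eb major, Bb is scale degree 5, i.e. V.

V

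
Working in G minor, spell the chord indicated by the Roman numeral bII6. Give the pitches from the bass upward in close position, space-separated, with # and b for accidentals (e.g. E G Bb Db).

Scale degree 2 in G minor is A; lowering it a half step gives Ab. bII6 is the Neapolitan sixth — a major triad on the lowered second degree, here in its customary first inversion.
So the chord is Ab-C-Eb.
The figured bass 6 indicates first inversion, placing the third (C) in the bass: C-Eb-Ab.

C Eb Ab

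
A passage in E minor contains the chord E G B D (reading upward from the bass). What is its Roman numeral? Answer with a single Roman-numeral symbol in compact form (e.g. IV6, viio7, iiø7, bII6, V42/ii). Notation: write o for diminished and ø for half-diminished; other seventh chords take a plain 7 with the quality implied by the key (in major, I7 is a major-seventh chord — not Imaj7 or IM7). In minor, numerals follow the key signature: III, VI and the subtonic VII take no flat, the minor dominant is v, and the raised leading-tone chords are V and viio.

The pitches E-G-B-D form a minor seventh chord rooted on E.
In E minor, E is the tonic; the diatonic minor seventh chord there is i7.

i7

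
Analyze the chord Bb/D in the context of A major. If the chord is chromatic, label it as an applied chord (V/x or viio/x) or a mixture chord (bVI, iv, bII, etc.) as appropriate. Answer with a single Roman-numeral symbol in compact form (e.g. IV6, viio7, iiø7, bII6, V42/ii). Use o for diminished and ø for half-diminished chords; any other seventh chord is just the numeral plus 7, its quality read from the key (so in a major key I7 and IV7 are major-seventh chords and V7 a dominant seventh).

bII6

The pitches Bb-D-F form a major triad rooted on Bb.
Bb is the lowered second degree of A major (diatonic 2 would be B). This is the Neapolitan sixth — a major triad on the lowered second degree, here in its customary first inversion.
With D in the bass the chord is in first inversion, so the figured bass is 6.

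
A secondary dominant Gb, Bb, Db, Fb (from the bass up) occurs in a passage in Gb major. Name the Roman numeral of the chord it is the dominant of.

IV

The chord is a dominant seventh chord on Gb.
A dominant resolves down a perfect fifth: Gb → Cb. In Gb major, Cb is scale degree 4, i.e. IV.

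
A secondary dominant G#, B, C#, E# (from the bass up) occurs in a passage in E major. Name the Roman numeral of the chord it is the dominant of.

ii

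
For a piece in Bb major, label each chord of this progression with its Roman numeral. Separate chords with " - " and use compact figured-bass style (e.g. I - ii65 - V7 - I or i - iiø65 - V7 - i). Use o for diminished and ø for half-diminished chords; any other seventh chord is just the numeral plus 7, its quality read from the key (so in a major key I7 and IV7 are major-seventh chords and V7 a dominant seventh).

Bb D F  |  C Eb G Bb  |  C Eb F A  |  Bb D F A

Bb-D-F: root Bb is the tonic; major triad there is I.
C-Eb-G-Bb: minor seventh chord on C = scale degree 2 → ii7.
C-Eb-F-A: root F is the dominant; dominant seventh chord there is V43.
Bb-D-F-A has root Bb, degree 1 in Bb major, so I7.

I - ii7 - V43 - I7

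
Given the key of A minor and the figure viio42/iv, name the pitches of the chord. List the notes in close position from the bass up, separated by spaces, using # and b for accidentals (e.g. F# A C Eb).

viio42/iv is a secondary leading-tone chord. The target iv is D in A minor; the applied chord is rooted a semitone below, on C#.
Building a fully diminished seventh chord on C# gives C#-E-G-Bb.
The figured bass 42 indicates third inversion, placing the seventh (Bb) in the bass: Bb-C#-E-G.

Bb C# E G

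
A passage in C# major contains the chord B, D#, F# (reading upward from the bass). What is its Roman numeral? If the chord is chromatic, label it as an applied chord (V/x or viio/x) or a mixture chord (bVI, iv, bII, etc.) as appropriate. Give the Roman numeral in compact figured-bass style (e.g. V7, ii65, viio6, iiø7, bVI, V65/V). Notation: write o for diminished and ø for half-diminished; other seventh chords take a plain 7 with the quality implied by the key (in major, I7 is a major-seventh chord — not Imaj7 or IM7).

bVII

Stacked in thirds the chord is B-D#-F#: a major triad on B.
B is the lowered seventh degree of C# major (diatonic 7 would be B#). This is a major triad on the lowered seventh degree (the subtonic), borrowed from the parallel minor.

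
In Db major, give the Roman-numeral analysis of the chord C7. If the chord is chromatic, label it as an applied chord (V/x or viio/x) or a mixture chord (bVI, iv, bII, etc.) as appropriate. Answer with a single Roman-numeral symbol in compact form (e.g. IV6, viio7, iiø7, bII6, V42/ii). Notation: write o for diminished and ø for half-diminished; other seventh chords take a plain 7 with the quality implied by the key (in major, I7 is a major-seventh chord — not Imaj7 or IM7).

Stacked in thirds the chord is C-E-G-Bb: a dominant seventh chord on C.
C is not a diatonic chord root with this quality in Db major, but it lies a perfect fifth above F (iii), so the chord functions as an applied dominant of iii.

V7/iii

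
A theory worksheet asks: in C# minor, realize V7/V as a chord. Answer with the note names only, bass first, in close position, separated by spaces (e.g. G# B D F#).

D# F## A# C#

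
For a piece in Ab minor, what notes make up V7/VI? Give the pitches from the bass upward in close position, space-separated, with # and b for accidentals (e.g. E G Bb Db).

Cb Eb Gb Bbb

The slash means an applied dominant: we want the dominant of VI. In Ab minor, VI is Fb major, and its dominant is built on Cb.
Building a dominant seventh chord on Cb gives Cb-Eb-Gb-Bbb.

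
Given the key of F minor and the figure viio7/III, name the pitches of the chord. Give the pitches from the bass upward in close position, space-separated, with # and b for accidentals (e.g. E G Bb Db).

The slash marks an applied leading-tone chord: viio of III. In F minor, III is Ab, so the leading tone to it is G, a half step below.
Building a fully diminished seventh chord on G gives G-Bb-Db-Fb.

G Bb Db Fb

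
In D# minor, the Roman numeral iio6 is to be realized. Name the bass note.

G#

iio in D# minor has root E#; the chord is E#-G#-B.
The figure 6 means first inversion — the third is in the bass.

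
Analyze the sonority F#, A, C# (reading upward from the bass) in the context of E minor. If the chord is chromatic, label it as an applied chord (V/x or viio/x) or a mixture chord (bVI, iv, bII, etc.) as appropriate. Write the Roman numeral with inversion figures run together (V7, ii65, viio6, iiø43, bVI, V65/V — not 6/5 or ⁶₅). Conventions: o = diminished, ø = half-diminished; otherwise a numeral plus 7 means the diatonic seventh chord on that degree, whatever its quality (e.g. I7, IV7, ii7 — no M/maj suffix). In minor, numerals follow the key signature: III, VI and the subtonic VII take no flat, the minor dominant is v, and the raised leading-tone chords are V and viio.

ii

Stacked in thirds the chord is F#-A-C#: a minor triad on F#.
F# is the second degree of E minor. This is the minor supertonic, borrowed from the parallel major (the Dorian ii).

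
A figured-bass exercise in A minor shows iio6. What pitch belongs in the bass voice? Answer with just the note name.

D

iio in A minor has root B; the chord is B-D-F.
The figure 6 means first inversion — the third is in the bass.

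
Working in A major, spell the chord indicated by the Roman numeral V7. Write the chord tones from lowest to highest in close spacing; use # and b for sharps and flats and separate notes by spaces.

The numeral's case and figure indicate a dominant seventh chord. In A major its root, the dominant, is E.
Stacking thirds from E gives E-G#-B-D.

E G# B D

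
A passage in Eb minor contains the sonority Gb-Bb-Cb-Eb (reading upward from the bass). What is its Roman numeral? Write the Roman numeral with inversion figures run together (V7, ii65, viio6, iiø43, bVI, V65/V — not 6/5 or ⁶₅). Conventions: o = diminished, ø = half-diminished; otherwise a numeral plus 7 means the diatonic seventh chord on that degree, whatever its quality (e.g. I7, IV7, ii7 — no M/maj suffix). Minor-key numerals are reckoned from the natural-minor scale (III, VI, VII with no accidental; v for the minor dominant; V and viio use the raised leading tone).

The pitches Cb-Eb-Gb-Bb form a major seventh chord rooted on Cb.
Cb is scale degree 6 in Eb minor, and a major seventh chord on that degree is written VI7.
With Gb in the bass the chord is in second inversion, so the figured bass is 43.

VI43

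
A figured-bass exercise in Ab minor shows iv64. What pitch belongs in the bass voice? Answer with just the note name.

iv in Ab minor has root Db; the chord is Db-Fb-Ab.
The figure 64 means second inversion — the fifth is in the bass.

Ab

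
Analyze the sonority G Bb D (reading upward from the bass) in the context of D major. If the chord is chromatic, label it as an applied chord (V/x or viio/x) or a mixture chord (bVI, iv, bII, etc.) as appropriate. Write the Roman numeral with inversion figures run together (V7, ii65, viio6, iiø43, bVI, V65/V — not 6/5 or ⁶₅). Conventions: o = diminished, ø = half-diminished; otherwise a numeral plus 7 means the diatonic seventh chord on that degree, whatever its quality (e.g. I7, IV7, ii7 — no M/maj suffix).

iv

Stacked in thirds the chord is G-Bb-D: a minor triad on G.
G is the fourth degree of D major. This is the minor subdominant, borrowed from the parallel minor.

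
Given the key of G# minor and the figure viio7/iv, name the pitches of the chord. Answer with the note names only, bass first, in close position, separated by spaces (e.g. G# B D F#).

The slash marks an applied leading-tone chord: viio of iv. In G# minor, iv is C#, so the leading tone to it is B#, a half step below.
Building a fully diminished seventh chord on B# gives B#-D#-F#-A.

B# D# F# A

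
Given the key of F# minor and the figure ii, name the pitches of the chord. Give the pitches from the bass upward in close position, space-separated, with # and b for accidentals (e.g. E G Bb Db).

G# B D#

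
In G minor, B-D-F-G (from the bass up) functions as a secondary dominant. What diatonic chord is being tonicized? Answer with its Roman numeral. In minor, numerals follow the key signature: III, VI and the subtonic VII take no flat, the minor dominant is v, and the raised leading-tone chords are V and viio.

The chord is a dominant seventh chord on G.
A dominant resolves down a perfect fifth: G → C. In G minor, C is scale degree 4, i.e. iv.

iv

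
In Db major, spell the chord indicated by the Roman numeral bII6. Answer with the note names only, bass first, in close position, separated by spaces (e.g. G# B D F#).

Gb Bbb Ebb

bII6 is the Neapolitan sixth — a major triad on the lowered second degree, here in its customary first inversion. In Db major that root is Ebb.
So the chord is Ebb-Gb-Bbb.
The figured bass 6 indicates first inversion, placing the third (Gb) in the bass: Gb-Bbb-Ebb.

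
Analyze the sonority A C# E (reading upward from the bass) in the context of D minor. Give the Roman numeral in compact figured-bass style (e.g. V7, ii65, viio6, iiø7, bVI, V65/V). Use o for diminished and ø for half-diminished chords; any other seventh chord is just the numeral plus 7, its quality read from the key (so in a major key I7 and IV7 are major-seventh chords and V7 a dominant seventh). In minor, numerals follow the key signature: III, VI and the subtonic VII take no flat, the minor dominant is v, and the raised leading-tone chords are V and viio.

V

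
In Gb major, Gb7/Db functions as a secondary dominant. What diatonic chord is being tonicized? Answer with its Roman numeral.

IV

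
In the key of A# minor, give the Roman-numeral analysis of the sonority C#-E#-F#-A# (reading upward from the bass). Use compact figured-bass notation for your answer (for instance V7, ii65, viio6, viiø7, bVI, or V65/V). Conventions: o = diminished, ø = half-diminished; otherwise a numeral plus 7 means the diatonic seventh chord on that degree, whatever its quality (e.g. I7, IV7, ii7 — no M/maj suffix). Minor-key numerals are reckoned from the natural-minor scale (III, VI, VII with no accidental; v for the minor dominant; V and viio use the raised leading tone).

The pitches F#-A#-C#-E# form a major seventh chord rooted on F#.
In A# minor, F# is the submediant; the diatonic major seventh chord there is VI7.
With C# in the bass the chord is in second inversion, so the figured bass is 43.

VI43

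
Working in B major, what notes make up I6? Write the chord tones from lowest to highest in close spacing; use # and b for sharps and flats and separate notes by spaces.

D# F# B

The numeral's case and figure indicate a major triad. In B major its root, scale degree 1, is B.
Stacking thirds from B gives B-D#-F#.
The figured bass 6 indicates first inversion, placing the third (D#) in the bass: D#-F#-B.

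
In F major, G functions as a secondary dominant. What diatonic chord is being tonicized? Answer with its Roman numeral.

The chord is a major triad on G.
A dominant resolves down a perfect fifth: G → C. In F major, C is scale degree 5, i.e. V.

V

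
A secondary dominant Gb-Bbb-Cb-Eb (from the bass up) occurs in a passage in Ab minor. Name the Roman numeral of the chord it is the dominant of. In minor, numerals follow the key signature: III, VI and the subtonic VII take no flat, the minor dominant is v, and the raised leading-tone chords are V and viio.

The chord is a dominant seventh chord on Cb.
A dominant resolves down a perfect fifth: Cb → Fb. In Ab minor, Fb is scale degree 6, i.e. VI.

VI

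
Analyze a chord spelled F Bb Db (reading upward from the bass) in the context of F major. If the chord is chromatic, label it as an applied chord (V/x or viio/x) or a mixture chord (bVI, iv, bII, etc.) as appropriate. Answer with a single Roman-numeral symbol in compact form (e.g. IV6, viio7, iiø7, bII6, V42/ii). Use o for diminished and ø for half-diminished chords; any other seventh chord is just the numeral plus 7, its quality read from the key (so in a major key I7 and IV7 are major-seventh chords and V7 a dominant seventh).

iv64

The pitches Bb-Db-F form a minor triad rooted on Bb.
Bb is the fourth degree of F major. This is the minor subdominant, borrowed from the parallel minor.
With F in the bass the chord is in second inversion, so the figured bass is 64.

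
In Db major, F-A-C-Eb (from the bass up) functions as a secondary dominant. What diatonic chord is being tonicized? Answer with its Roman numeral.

vi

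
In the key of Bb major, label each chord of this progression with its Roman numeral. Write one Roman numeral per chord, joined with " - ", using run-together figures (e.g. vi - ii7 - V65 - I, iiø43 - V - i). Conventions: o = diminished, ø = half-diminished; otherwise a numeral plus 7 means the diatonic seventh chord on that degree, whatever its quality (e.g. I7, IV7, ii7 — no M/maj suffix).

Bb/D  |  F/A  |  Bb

I6 - V6 - I

Bb/D has root Bb, degree 1 in Bb major, so I6.
F/A has root F, degree 5 in Bb major, so V6.
Bb: root Bb is the tonic; major triad there is I.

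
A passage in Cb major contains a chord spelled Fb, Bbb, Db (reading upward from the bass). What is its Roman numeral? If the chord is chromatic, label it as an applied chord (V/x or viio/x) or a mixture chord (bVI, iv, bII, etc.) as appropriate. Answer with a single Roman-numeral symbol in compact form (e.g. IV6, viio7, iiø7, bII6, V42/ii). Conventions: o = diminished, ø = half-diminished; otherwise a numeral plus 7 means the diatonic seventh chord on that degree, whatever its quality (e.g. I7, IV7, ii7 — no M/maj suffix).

bVII64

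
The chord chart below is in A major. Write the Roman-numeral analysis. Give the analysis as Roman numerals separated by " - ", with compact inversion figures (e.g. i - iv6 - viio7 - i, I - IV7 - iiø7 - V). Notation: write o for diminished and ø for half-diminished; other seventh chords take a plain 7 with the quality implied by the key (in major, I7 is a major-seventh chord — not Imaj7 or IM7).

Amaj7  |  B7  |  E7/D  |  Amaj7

I7 - V7/V - V42 - I7

Amaj7: major seventh chord on A = scale degree 1 → I7.
B7: a dominant seventh chord on B, the applied dominant of V → V7/V.
E7/D: root E is the dominant; dominant seventh chord there is V42.
Amaj7: major seventh chord on A = scale degree 1 → I7.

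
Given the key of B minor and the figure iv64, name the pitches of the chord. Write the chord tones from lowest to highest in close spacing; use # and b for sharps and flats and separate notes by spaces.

In B minor, the fourth degree is E, and the diatonic chord built there is a minor triad.
That chord is spelled E-G-B.
The figured bass 64 indicates second inversion, placing the fifth (B) in the bass: B-E-G.

B E G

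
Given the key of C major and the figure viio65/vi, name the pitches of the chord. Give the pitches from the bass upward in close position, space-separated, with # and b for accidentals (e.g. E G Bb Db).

viio65/vi is a secondary leading-tone chord. The target vi is A in C major; the applied chord is rooted a semitone below, on G#.
Building a fully diminished seventh chord on G# gives G#-B-D-F.
The figured bass 65 indicates first inversion, placing the third (B) in the bass: B-D-F-G#.

B D F G#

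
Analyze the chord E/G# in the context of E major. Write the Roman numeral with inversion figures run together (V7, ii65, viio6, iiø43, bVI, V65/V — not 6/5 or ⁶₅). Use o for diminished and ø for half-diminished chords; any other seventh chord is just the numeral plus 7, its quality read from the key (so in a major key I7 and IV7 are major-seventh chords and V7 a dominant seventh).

I6

Stacked in thirds the chord is E-G#-B: a major triad on E.
E is scale degree 1 in E major, and a major triad on that degree is written I.
With G# in the bass the chord is in first inversion, so the figured bass is 6.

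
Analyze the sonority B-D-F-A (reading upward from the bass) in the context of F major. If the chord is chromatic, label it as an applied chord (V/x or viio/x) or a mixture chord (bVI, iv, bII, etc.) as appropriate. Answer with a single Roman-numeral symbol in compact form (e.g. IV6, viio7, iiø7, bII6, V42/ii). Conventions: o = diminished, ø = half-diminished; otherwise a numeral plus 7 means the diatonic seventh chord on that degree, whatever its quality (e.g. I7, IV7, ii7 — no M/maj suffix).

viiø7/V

Stacked in thirds the chord is B-D-F-A: a half-diminished seventh chord on B.
B sits a half step below C (V in F major); a diminished chord there is the applied leading-tone chord of V.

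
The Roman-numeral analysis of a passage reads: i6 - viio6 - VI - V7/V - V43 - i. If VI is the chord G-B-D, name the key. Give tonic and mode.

VI is given as G-B-D — a major triad with root G.
If G is scale degree 6 and the mode makes that degree carry a major triad, the tonic is B and the mode is minor.

B minor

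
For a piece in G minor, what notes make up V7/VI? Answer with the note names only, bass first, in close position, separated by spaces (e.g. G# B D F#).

The slash means an applied dominant: we want the dominant of VI. In G minor, VI is Eb major, and its dominant is built on Bb.
Building a dominant seventh chord on Bb gives Bb-D-F-Ab.

Bb D F Ab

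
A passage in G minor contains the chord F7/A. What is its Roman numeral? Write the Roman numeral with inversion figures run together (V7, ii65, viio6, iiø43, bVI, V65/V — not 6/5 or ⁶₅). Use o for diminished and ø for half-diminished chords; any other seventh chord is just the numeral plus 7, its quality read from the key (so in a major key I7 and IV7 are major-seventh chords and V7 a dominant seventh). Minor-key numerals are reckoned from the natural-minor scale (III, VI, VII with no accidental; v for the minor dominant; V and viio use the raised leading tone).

Stacked in thirds the chord is F-A-C-Eb: a dominant seventh chord on F.
F is scale degree 7 in G minor, and a dominant seventh chord on that degree is written VII7.
With A in the bass the chord is in first inversion, so the figured bass is 65.

VII65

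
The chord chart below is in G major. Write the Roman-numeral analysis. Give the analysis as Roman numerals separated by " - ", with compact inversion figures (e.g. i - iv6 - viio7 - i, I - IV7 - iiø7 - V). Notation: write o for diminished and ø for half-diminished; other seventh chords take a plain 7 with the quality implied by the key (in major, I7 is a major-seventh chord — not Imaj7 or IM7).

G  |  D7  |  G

G has root G, degree 1 in G major, so I.
D7: dominant seventh chord on D = scale degree 5 → V7.
G: root G is the tonic; major triad there is I.

I - V7 - I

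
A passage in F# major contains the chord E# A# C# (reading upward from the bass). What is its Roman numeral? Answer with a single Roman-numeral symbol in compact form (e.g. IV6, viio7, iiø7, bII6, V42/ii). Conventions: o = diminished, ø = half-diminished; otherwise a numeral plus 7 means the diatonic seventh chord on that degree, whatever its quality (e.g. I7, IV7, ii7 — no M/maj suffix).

Stacked in thirds the chord is A#-C#-E#: a minor triad on A#.
A# is scale degree 3 in F# major, and a minor triad on that degree is written iii.
With E# in the bass the chord is in second inversion, so the figured bass is 64.

iii64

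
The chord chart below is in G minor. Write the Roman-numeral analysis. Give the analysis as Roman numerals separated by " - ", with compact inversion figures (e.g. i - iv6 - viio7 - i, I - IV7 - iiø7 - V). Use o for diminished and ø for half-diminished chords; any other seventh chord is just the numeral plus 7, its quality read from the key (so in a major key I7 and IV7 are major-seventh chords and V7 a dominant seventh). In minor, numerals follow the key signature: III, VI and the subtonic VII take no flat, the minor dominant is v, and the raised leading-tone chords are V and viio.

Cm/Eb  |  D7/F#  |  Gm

iv6 - V65 - i

Cm/Eb: root C is the subdominant; minor triad there is iv6.
D7/F# has root D, degree 5 in G minor, so V65.
Gm has root G, degree 1 in G minor, so i.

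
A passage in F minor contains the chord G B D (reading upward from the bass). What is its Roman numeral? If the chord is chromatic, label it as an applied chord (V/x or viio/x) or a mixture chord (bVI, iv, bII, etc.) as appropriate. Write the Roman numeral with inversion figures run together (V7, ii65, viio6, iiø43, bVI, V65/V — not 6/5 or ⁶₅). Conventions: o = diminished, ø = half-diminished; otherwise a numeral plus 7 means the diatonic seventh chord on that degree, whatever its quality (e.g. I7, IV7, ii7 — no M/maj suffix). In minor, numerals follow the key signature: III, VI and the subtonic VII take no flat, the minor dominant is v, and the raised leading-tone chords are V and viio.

V/V

The pitches G-B-D form a major triad rooted on G.
G is not a diatonic chord root with this quality in F minor, but it lies a perfect fifth above C (V), so the chord functions as an applied dominant of V.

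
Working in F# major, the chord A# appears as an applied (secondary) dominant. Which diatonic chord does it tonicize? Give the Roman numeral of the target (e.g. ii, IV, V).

The chord is a major triad on A#.
A dominant resolves down a perfect fifth: A# → D#. In F# major, D# is scale degree 6, i.e. vi.

vi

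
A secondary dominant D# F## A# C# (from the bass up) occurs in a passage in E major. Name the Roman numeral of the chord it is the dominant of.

The chord is a dominant seventh chord on D#.
A dominant resolves down a perfect fifth: D# → G#. In E major, G# is scale degree 3, i.e. iii.

iii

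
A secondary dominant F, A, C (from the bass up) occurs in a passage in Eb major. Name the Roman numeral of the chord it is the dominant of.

V

The chord is a major triad on F.
A dominant resolves down a perfect fifth: F → Bb. In Eb major, Bb is scale degree 5, i.e. V.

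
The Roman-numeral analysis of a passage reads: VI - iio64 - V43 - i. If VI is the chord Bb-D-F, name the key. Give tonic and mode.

D minor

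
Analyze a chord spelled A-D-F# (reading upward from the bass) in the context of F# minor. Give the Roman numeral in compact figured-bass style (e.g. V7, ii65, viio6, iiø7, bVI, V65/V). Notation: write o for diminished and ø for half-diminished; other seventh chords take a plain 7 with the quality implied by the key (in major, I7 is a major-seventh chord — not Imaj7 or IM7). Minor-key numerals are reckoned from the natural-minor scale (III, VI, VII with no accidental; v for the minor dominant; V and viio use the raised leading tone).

Stacked in thirds the chord is D-F#-A: a major triad on D.
D is scale degree 6 in F# minor, and a major triad on that degree is written VI.
With A in the bass the chord is in second inversion, so the figured bass is 64.

VI64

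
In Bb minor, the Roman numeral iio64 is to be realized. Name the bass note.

Gb

iio in Bb minor has root C; the chord is C-Eb-Gb.
The figure 64 means second inversion — the fifth is in the bass.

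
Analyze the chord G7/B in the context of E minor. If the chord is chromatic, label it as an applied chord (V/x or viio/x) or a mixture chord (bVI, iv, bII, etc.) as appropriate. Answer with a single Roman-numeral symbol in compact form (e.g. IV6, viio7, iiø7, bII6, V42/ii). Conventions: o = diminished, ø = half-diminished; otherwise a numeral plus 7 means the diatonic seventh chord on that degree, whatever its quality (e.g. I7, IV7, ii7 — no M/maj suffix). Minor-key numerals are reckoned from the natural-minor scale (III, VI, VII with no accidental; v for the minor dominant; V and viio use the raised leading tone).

The pitches G-B-D-F form a dominant seventh chord rooted on G.
G is not a diatonic chord root with this quality in E minor, but it lies a perfect fifth above C (VI), so the chord functions as an applied dominant of VI.
With B in the bass the chord is in first inversion, so the figured bass is 65.

V65/VI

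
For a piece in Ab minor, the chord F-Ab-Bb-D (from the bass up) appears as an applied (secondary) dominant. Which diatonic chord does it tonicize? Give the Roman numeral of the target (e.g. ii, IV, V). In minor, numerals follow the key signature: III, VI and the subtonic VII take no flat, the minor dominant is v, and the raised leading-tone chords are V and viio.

V

The chord is a dominant seventh chord on Bb.
A dominant resolves down a perfect fifth: Bb → Eb. In Ab minor, Eb is scale degree 5, i.e. V.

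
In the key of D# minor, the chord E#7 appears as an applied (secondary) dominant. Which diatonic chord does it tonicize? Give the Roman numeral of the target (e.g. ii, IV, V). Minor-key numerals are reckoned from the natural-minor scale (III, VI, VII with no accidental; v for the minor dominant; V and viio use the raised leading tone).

V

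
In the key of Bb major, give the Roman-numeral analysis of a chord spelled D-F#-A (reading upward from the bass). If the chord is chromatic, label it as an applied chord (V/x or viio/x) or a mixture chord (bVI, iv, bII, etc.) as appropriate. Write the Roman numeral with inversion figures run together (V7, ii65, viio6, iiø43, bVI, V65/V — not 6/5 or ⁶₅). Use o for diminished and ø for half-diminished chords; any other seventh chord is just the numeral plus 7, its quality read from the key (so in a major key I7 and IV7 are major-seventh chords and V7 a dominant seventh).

V/vi

The pitches D-F#-A form a major triad rooted on D.
D is not a diatonic chord root with this quality in Bb major, but it lies a perfect fifth above G (vi), so the chord functions as an applied dominant of vi.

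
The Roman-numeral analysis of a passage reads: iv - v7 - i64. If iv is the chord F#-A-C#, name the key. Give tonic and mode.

C# minor

The anchor chord is a minor triad on F#, labeled iv.
Counting down 3 scale steps from F# places the tonic on C#; a minor triad on degree 4 is diatonic only in minor.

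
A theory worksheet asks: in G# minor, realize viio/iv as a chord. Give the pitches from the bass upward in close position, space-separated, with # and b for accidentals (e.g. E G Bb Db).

B# D# F#

The slash marks an applied leading-tone chord: viio of iv. In G# minor, iv is C#, so the leading tone to it is B#, a half step below.
Building a diminished triad on B# gives B#-D#-F#.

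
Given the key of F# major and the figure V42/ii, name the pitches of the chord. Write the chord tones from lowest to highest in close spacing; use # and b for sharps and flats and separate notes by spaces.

C# D# F## A#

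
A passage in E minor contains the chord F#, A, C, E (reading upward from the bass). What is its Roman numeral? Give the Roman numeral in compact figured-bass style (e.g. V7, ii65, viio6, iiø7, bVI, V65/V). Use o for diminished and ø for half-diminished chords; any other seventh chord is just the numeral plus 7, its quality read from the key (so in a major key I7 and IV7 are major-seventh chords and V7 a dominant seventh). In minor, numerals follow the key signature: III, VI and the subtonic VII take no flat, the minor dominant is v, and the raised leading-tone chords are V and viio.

iiø7

Stacked in thirds the chord is F#-A-C-E: a half-diminished seventh chord on F#.
In E minor, F# is the supertonic; the diatonic half-diminished seventh chord there is iiø7.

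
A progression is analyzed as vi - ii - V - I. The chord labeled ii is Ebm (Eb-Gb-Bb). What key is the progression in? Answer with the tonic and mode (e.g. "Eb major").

The anchor chord is a minor triad on Eb, labeled ii.
Counting down one scale step from Eb places the tonic on Db; a minor triad on degree 2 is diatonic only in major.

Db major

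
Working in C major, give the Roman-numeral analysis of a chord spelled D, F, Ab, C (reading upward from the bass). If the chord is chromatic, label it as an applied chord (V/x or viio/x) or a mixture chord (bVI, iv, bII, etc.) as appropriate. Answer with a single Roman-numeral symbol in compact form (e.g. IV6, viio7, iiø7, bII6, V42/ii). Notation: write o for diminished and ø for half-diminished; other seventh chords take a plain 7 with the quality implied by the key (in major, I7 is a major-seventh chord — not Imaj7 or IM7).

iiø7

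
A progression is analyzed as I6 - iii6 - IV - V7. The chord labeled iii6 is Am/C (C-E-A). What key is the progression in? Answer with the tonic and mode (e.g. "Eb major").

F major

The chord Am/C is a minor triad rooted on A; its label is iii6.
If A is scale degree 3 and the mode makes that degree carry a minor triad, the tonic is F and the mode is major.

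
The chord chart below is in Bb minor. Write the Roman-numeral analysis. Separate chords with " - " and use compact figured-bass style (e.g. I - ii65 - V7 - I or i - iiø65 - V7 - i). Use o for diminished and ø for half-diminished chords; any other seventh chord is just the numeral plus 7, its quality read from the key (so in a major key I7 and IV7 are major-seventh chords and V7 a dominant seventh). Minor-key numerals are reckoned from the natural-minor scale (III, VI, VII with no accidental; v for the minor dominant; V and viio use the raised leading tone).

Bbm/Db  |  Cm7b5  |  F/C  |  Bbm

i6 - iiø7 - V64 - i

Bbm/Db: root Bb is the tonic; minor triad there is i6.
Cm7b5: half-diminished seventh chord on C = scale degree 2 → iiø7.
F/C has root F, degree 5 in Bb minor, so V64.
Bbm has root Bb, degree 1 in Bb minor, so i.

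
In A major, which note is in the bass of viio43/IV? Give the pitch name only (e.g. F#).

G

The applied chord viio43/IV is rooted on C#: C#-E-G-Bb.
The figure 43 means second inversion — the fifth is in the bass.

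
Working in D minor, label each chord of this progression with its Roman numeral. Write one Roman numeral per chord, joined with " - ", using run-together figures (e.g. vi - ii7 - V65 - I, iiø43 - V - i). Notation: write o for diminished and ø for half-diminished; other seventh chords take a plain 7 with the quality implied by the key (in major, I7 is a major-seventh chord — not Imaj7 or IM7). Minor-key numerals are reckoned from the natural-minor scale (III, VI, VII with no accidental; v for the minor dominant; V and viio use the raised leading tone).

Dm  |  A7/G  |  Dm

Dm has root D, degree 1 in D minor, so i.
A7/G: root A is the dominant; dominant seventh chord there is V42.
Dm: root D is the tonic; minor triad there is i.

i - V42 - i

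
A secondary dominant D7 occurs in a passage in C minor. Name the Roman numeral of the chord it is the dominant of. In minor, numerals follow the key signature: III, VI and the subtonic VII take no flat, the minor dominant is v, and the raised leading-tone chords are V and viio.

V

The chord is a dominant seventh chord on D.
A dominant resolves down a perfect fifth: D → G. In C minor, G is scale degree 5, i.e. V.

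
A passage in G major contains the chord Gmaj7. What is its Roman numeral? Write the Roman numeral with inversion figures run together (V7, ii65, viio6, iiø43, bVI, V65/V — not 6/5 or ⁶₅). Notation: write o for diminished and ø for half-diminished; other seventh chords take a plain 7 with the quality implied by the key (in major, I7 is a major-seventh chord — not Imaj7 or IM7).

I7

The pitches G-B-D-F# form a major seventh chord rooted on G.
G is scale degree 1 in G major, and a major seventh chord on that degree is written I7.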